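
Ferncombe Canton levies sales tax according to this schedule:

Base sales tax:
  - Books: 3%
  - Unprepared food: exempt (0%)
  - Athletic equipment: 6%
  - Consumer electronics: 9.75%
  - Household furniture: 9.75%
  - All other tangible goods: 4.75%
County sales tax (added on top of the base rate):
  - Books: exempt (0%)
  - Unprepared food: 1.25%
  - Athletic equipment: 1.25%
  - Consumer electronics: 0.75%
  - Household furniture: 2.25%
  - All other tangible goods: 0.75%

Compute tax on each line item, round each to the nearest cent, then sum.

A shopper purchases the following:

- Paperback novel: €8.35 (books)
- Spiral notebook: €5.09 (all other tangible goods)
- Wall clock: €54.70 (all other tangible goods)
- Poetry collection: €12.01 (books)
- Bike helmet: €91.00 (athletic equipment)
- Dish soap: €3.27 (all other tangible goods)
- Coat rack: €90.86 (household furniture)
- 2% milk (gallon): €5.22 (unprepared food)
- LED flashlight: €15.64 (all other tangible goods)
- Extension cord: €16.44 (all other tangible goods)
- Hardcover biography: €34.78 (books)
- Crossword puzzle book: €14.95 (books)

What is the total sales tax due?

€24.90

Paperback novel €8.35: books → 3% + 0% county = 3% → €0.25
Spiral notebook €5.09: all other tangible goods → 4.75% + 0.75% county = 5.5% → €0.28
Wall clock €54.70: all other tangible goods → 4.75% + 0.75% county = 5.5% → €3.01
Poetry collection €12.01: books → 3% + 0% county = 3% → €0.36
Bike helmet €91.00: athletic equipment → 6% + 1.25% county = 7.25% → €6.60
Dish soap €3.27: all other tangible goods → 4.75% + 0.75% county = 5.5% → €0.18
Coat rack €90.86: household furniture → 9.75% + 2.25% county = 12% → €10.90
2% milk (gallon) €5.22: unprepared food → 0% + 1.25% county = 1.25% → €0.07
LED flashlight €15.64: all other tangible goods → 4.75% + 0.75% county = 5.5% → €0.86
Extension cord €16.44: all other tangible goods → 4.75% + 0.75% county = 5.5% → €0.90
Hardcover biography €34.78: books → 3% + 0% county = 3% → €1.04
Crossword puzzle book €14.95: books → 3% + 0% county = 3% → €0.45
Total tax = €0.25 + €0.28 + €3.01 + €0.36 + €6.60 + €0.18 + €10.90 + €0.07 + €0.86 + €0.90 + €1.04 + €0.45 = €24.90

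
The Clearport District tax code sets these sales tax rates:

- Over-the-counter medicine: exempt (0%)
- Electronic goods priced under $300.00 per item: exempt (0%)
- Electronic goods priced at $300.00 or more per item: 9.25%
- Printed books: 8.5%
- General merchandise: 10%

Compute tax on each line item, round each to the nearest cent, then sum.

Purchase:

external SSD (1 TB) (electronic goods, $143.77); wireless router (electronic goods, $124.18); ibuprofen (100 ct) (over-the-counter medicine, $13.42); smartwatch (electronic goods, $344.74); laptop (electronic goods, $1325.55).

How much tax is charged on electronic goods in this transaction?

External SSD (1 TB) $143.77: electronic goods, under $300.00 → 0% → $0.00
Wireless router $124.18: electronic goods, under $300.00 → 0% → $0.00
Smartwatch $344.74: electronic goods, $300.00 or more → 9.25% → $31.89
Laptop $1325.55: electronic goods, $300.00 or more → 9.25% → $122.61
Tax on electronic goods = $0.00 + $0.00 + $31.89 + $122.61 = $154.50

$154.50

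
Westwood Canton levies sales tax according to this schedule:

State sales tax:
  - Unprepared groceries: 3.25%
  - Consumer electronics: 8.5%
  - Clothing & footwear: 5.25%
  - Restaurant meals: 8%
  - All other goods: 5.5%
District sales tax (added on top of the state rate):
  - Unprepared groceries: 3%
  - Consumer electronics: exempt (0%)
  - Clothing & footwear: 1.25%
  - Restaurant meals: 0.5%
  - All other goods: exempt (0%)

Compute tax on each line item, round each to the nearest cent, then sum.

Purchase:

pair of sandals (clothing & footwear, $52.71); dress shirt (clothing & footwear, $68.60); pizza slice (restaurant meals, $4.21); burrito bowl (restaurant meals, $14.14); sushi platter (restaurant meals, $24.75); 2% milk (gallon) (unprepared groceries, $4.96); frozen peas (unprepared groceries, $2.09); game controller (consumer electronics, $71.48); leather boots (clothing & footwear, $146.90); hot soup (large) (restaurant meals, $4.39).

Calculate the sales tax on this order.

Pair of sandals $52.71: clothing & footwear → 5.25% + 1.25% district = 6.5% → $3.43
Dress shirt $68.60: clothing & footwear → 5.25% + 1.25% district = 6.5% → $4.46
Pizza slice $4.21: restaurant meals → 8% + 0.5% district = 8.5% → $0.36
Burrito bowl $14.14: restaurant meals → 8% + 0.5% district = 8.5% → $1.20
Sushi platter $24.75: restaurant meals → 8% + 0.5% district = 8.5% → $2.10
2% milk (gallon) $4.96: unprepared groceries → 3.25% + 3% district = 6.25% → $0.31
Frozen peas $2.09: unprepared groceries → 3.25% + 3% district = 6.25% → $0.13
Game controller $71.48: consumer electronics → 8.5% + 0% district = 8.5% → $6.08
Leather boots $146.90: clothing & footwear → 5.25% + 1.25% district = 6.5% → $9.55
Hot soup (large) $4.39: restaurant meals → 8% + 0.5% district = 8.5% → $0.37
Total tax = $3.43 + $4.46 + $0.36 + $1.20 + $2.10 + $0.31 + $0.13 + $6.08 + $9.55 + $0.37 = $27.99

$27.99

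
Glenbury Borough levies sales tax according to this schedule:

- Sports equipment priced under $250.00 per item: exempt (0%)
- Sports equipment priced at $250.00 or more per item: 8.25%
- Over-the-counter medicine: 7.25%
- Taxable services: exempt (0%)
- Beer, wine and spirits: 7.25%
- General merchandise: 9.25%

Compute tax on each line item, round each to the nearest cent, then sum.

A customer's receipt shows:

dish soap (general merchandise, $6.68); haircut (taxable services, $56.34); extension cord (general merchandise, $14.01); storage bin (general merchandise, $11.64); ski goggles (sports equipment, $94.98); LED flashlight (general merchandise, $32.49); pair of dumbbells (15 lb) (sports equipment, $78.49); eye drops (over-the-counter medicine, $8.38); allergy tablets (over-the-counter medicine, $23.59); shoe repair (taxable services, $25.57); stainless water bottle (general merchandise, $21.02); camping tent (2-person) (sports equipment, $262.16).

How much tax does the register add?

$31.90

Dish soap $6.68: general merchandise → 9.25% → $0.62
Haircut $56.34: taxable services → 0% → $0.00
Extension cord $14.01: general merchandise → 9.25% → $1.30
Storage bin $11.64: general merchandise → 9.25% → $1.08
Ski goggles $94.98: sports equipment, under $250.00 → 0% → $0.00
LED flashlight $32.49: general merchandise → 9.25% → $3.01
Pair of dumbbells (15 lb) $78.49: sports equipment, under $250.00 → 0% → $0.00
Eye drops $8.38: over-the-counter medicine → 7.25% → $0.61
Allergy tablets $23.59: over-the-counter medicine → 7.25% → $1.71
Shoe repair $25.57: taxable services → 0% → $0.00
Stainless water bottle $21.02: general merchandise → 9.25% → $1.94
Camping tent (2-person) $262.16: sports equipment, $250.00 or more → 8.25% → $21.63
Total tax = $0.62 + $1.30 + $1.08 + $3.01 + $0.61 + $1.71 + $1.94 + $21.63 = $31.90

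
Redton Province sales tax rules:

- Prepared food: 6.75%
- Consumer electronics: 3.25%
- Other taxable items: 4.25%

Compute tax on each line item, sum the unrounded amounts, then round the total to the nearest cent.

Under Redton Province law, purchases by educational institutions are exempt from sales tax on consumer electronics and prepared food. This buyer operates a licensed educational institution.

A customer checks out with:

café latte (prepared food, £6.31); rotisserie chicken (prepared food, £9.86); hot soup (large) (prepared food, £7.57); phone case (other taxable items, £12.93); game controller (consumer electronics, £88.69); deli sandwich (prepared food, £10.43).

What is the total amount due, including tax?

Café latte £6.31: prepared food, buyer-exempt → 0% → £0.00
Rotisserie chicken £9.86: prepared food, buyer-exempt → 0% → £0.00
Hot soup (large) £7.57: prepared food, buyer-exempt → 0% → £0.00
Phone case £12.93: other taxable items → 4.25% → £0.549525
Game controller £88.69: consumer electronics, buyer-exempt → 0% → £0.00
Deli sandwich £10.43: prepared food, buyer-exempt → 0% → £0.00
Subtotal = £135.79; unrounded tax = £0.549525 → £0.55; total due = £136.34

£136.34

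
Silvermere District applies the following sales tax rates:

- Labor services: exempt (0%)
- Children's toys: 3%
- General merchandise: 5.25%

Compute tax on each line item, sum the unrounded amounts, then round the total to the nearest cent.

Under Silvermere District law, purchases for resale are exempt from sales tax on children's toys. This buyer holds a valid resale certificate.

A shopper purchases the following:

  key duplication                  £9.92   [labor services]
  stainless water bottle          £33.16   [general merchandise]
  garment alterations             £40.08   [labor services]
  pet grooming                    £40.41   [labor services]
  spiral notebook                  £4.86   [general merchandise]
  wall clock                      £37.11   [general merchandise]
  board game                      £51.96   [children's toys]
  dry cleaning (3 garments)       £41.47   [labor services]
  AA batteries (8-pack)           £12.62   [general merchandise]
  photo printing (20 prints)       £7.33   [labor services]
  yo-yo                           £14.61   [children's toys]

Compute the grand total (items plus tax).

Key duplication £9.92: labor services → 0% → £0.00
Stainless water bottle £33.16: general merchandise → 5.25% → £1.7409
Garment alterations £40.08: labor services → 0% → £0.00
Pet grooming £40.41: labor services → 0% → £0.00
Spiral notebook £4.86: general merchandise → 5.25% → £0.25515
Wall clock £37.11: general merchandise → 5.25% → £1.948275
Board game £51.96: children's toys, buyer-exempt → 0% → £0.00
Dry cleaning (3 garments) £41.47: labor services → 0% → £0.00
AA batteries (8-pack) £12.62: general merchandise → 5.25% → £0.66255
Photo printing (20 prints) £7.33: labor services → 0% → £0.00
Yo-yo £14.61: children's toys, buyer-exempt → 0% → £0.00
Subtotal = £293.53; unrounded tax = £4.606875 → £4.61; total due = £298.14

£298.14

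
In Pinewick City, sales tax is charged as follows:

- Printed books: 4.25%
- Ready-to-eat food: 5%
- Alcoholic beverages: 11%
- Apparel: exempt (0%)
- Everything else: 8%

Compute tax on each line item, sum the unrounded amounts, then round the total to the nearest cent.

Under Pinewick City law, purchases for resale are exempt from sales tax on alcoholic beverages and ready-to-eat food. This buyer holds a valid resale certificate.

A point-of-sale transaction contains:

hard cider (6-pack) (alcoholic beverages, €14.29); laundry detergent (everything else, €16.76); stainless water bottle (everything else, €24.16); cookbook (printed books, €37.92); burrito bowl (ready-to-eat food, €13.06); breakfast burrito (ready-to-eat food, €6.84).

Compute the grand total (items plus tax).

€117.92

Hard cider (6-pack) €14.29: alcoholic beverages, buyer-exempt → 0% → €0.00
Laundry detergent €16.76: everything else → 8% → €1.3408
Stainless water bottle €24.16: everything else → 8% → €1.9328
Cookbook €37.92: printed books → 4.25% → €1.6116
Burrito bowl €13.06: ready-to-eat food, buyer-exempt → 0% → €0.00
Breakfast burrito €6.84: ready-to-eat food, buyer-exempt → 0% → €0.00
Subtotal = €113.03; unrounded tax = €4.8852 → €4.89; total due = €117.92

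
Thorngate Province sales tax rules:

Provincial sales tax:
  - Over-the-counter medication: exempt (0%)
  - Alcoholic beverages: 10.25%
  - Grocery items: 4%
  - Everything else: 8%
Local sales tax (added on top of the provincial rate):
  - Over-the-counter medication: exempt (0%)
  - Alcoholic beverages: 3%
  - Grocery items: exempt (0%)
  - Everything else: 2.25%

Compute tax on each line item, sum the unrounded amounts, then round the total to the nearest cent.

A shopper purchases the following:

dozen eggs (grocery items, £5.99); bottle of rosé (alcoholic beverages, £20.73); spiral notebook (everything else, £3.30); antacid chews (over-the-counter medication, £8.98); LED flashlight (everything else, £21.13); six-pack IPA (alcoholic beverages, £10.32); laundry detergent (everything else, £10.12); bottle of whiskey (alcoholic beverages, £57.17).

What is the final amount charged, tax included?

Dozen eggs £5.99: grocery items → 4% + 0% local = 4% → £0.2396
Bottle of rosé £20.73: alcoholic beverages → 10.25% + 3% local = 13.25% → £2.746725
Spiral notebook £3.30: everything else → 8% + 2.25% local = 10.25% → £0.33825
Antacid chews £8.98: over-the-counter medication → 0% + 0% local = 0% → £0.00
LED flashlight £21.13: everything else → 8% + 2.25% local = 10.25% → £2.165825
Six-pack IPA £10.32: alcoholic beverages → 10.25% + 3% local = 13.25% → £1.3674
Laundry detergent £10.12: everything else → 8% + 2.25% local = 10.25% → £1.0373
Bottle of whiskey £57.17: alcoholic beverages → 10.25% + 3% local = 13.25% → £7.575025
Subtotal = £137.74; unrounded tax = £15.470125 → £15.47; total due = £153.21

£153.21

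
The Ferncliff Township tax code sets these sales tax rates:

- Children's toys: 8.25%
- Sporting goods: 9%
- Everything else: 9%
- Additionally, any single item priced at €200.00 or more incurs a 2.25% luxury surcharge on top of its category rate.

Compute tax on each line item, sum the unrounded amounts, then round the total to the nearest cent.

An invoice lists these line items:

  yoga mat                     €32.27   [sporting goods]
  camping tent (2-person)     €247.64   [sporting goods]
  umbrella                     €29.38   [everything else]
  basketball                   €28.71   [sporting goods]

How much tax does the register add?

Yoga mat €32.27: sporting goods → 9% → €2.9043
Camping tent (2-person) €247.64: sporting goods → 9% + 2.25% surcharge = 11.25% → €27.8595
Umbrella €29.38: everything else → 9% → €2.6442
Basketball €28.71: sporting goods → 9% → €2.5839
Unrounded tax sum = €35.9919 → €35.99

€35.99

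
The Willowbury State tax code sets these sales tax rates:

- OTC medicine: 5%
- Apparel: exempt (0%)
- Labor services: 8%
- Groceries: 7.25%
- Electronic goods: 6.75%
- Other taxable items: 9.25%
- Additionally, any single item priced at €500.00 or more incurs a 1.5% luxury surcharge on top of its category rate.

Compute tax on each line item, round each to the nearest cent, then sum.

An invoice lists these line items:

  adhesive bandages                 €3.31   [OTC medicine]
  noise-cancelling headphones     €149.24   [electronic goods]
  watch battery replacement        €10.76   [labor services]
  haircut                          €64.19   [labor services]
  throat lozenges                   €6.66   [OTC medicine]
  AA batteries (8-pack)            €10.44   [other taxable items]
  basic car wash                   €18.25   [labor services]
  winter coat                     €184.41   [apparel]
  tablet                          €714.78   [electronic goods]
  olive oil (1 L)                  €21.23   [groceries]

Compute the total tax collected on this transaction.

€79.51

Adhesive bandages €3.31: OTC medicine → 5% → €0.17
Noise-cancelling headphones €149.24: electronic goods → 6.75% → €10.07
Watch battery replacement €10.76: labor services → 8% → €0.86
Haircut €64.19: labor services → 8% → €5.14
Throat lozenges €6.66: OTC medicine → 5% → €0.33
AA batteries (8-pack) €10.44: other taxable items → 9.25% → €0.97
Basic car wash €18.25: labor services → 8% → €1.46
Winter coat €184.41: apparel → 0% → €0.00
Tablet €714.78: electronic goods → 6.75% + 1.5% surcharge = 8.25% → €58.97
Olive oil (1 L) €21.23: groceries → 7.25% → €1.54
Total tax = €0.17 + €10.07 + €0.86 + €5.14 + €0.33 + €0.97 + €1.46 + €58.97 + €1.54 = €79.51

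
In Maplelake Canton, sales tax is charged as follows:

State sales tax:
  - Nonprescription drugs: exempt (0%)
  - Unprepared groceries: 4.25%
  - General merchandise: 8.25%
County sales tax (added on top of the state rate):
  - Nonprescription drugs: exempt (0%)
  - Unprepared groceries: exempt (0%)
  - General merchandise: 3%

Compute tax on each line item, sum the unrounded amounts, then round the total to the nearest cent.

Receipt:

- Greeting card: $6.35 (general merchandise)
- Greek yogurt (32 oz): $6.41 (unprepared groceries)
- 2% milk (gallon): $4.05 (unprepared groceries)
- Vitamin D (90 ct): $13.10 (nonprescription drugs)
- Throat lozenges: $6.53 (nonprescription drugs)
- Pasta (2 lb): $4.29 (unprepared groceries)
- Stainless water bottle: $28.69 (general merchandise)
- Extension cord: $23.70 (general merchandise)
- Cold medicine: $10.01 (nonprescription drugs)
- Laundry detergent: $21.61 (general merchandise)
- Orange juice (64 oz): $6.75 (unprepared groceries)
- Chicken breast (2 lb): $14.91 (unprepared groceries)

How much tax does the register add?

$10.59

Greeting card $6.35: general merchandise → 8.25% + 3% county = 11.25% → $0.714375
Greek yogurt (32 oz) $6.41: unprepared groceries → 4.25% + 0% county = 4.25% → $0.272425
2% milk (gallon) $4.05: unprepared groceries → 4.25% + 0% county = 4.25% → $0.172125
Vitamin D (90 ct) $13.10: nonprescription drugs → 0% + 0% county = 0% → $0.00
Throat lozenges $6.53: nonprescription drugs → 0% + 0% county = 0% → $0.00
Pasta (2 lb) $4.29: unprepared groceries → 4.25% + 0% county = 4.25% → $0.182325
Stainless water bottle $28.69: general merchandise → 8.25% + 3% county = 11.25% → $3.227625
Extension cord $23.70: general merchandise → 8.25% + 3% county = 11.25% → $2.66625
Cold medicine $10.01: nonprescription drugs → 0% + 0% county = 0% → $0.00
Laundry detergent $21.61: general merchandise → 8.25% + 3% county = 11.25% → $2.431125
Orange juice (64 oz) $6.75: unprepared groceries → 4.25% + 0% county = 4.25% → $0.286875
Chicken breast (2 lb) $14.91: unprepared groceries → 4.25% + 0% county = 4.25% → $0.633675
Unrounded tax sum = $10.5868 → $10.59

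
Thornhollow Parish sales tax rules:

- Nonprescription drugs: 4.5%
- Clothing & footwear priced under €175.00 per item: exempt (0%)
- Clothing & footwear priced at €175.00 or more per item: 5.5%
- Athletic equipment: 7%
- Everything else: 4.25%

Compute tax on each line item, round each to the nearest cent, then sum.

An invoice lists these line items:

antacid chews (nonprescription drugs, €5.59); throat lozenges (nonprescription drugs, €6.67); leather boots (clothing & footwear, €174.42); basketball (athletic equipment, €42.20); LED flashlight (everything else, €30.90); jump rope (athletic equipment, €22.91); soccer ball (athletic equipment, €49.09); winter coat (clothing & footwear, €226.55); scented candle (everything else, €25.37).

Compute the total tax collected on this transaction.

Antacid chews €5.59: nonprescription drugs → 4.5% → €0.25
Throat lozenges €6.67: nonprescription drugs → 4.5% → €0.30
Leather boots €174.42: clothing & footwear, under €175.00 → 0% → €0.00
Basketball €42.20: athletic equipment → 7% → €2.95
LED flashlight €30.90: everything else → 4.25% → €1.31
Jump rope €22.91: athletic equipment → 7% → €1.60
Soccer ball €49.09: athletic equipment → 7% → €3.44
Winter coat €226.55: clothing & footwear, €175.00 or more → 5.5% → €12.46
Scented candle €25.37: everything else → 4.25% → €1.08
Total tax = €0.25 + €0.30 + €2.95 + €1.31 + €1.60 + €3.44 + €12.46 + €1.08 = €23.39

€23.39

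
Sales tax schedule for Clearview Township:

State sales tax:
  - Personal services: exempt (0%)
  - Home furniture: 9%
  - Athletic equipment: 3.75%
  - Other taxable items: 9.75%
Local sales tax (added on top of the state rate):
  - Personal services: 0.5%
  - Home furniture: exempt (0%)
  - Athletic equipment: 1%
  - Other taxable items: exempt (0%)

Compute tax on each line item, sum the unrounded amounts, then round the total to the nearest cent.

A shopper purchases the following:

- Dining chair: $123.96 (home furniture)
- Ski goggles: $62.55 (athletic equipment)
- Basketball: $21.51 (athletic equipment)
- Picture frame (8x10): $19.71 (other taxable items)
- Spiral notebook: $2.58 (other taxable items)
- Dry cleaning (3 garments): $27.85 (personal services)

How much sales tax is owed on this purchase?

Dining chair $123.96: home furniture → 9% + 0% local = 9% → $11.1564
Ski goggles $62.55: athletic equipment → 3.75% + 1% local = 4.75% → $2.971125
Basketball $21.51: athletic equipment → 3.75% + 1% local = 4.75% → $1.021725
Picture frame (8x10) $19.71: other taxable items → 9.75% + 0% local = 9.75% → $1.921725
Spiral notebook $2.58: other taxable items → 9.75% + 0% local = 9.75% → $0.25155
Dry cleaning (3 garments) $27.85: personal services → 0% + 0.5% local = 0.5% → $0.13925
Unrounded tax sum = $17.461775 → $17.46

$17.46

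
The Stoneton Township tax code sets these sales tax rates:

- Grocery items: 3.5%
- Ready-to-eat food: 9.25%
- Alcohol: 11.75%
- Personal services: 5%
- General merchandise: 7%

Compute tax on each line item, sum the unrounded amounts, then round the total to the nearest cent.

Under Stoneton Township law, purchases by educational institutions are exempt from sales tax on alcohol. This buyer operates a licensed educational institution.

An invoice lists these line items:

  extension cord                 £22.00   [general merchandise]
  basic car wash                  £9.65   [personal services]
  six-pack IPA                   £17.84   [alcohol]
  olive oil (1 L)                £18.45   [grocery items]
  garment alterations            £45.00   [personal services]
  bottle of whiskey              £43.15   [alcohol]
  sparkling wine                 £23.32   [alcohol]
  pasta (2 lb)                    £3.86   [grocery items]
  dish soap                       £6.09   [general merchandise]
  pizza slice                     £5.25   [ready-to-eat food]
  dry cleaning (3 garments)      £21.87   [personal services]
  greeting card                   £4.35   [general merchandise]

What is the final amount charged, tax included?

£228.19

Extension cord £22.00: general merchandise → 7% → £1.54
Basic car wash £9.65: personal services → 5% → £0.4825
Six-pack IPA £17.84: alcohol, buyer-exempt → 0% → £0.00
Olive oil (1 L) £18.45: grocery items → 3.5% → £0.64575
Garment alterations £45.00: personal services → 5% → £2.25
Bottle of whiskey £43.15: alcohol, buyer-exempt → 0% → £0.00
Sparkling wine £23.32: alcohol, buyer-exempt → 0% → £0.00
Pasta (2 lb) £3.86: grocery items → 3.5% → £0.1351
Dish soap £6.09: general merchandise → 7% → £0.4263
Pizza slice £5.25: ready-to-eat food → 9.25% → £0.485625
Dry cleaning (3 garments) £21.87: personal services → 5% → £1.0935
Greeting card £4.35: general merchandise → 7% → £0.3045
Subtotal = £220.83; unrounded tax = £7.363275 → £7.36; total due = £228.19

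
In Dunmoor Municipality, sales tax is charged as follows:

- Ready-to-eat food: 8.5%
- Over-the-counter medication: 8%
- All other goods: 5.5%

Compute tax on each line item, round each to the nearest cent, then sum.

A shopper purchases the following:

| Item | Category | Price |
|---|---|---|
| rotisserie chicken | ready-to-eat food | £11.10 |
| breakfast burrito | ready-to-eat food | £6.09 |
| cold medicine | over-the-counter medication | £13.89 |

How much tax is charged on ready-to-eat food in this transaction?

£1.46

Rotisserie chicken £11.10: ready-to-eat food → 8.5% → £0.94
Breakfast burrito £6.09: ready-to-eat food → 8.5% → £0.52
Tax on ready-to-eat food = £0.94 + £0.52 = £1.46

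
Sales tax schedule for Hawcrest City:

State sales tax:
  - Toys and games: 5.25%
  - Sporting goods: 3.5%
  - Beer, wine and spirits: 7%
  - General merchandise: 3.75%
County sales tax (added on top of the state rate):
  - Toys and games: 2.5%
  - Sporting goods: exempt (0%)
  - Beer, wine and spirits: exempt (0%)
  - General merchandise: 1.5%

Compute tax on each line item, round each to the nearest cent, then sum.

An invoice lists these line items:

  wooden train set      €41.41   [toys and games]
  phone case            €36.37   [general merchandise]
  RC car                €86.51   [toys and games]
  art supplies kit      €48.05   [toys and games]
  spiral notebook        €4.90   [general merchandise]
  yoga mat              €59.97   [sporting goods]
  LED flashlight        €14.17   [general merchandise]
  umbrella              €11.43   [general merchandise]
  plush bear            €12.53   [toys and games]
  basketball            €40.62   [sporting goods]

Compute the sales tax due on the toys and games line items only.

€14.60

Wooden train set €41.41: toys and games → 5.25% + 2.5% county = 7.75% → €3.21
RC car €86.51: toys and games → 5.25% + 2.5% county = 7.75% → €6.70
Art supplies kit €48.05: toys and games → 5.25% + 2.5% county = 7.75% → €3.72
Plush bear €12.53: toys and games → 5.25% + 2.5% county = 7.75% → €0.97
Tax on toys and games = €3.21 + €6.70 + €3.72 + €0.97 = €14.60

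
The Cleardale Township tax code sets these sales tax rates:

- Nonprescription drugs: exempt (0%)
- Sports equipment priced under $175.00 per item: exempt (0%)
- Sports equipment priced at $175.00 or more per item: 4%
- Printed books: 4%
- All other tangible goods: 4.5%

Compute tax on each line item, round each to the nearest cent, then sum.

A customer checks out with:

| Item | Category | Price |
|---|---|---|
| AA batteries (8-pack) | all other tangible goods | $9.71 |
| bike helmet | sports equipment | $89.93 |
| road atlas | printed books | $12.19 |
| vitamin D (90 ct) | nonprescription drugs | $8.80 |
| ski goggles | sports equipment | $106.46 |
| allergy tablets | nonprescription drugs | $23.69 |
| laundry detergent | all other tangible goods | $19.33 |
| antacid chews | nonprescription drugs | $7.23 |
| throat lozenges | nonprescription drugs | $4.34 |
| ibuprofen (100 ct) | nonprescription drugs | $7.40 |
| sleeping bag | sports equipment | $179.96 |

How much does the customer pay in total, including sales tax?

AA batteries (8-pack) $9.71: all other tangible goods → 4.5% → $0.44
Bike helmet $89.93: sports equipment, under $175.00 → 0% → $0.00
Road atlas $12.19: printed books → 4% → $0.49
Vitamin D (90 ct) $8.80: nonprescription drugs → 0% → $0.00
Ski goggles $106.46: sports equipment, under $175.00 → 0% → $0.00
Allergy tablets $23.69: nonprescription drugs → 0% → $0.00
Laundry detergent $19.33: all other tangible goods → 4.5% → $0.87
Antacid chews $7.23: nonprescription drugs → 0% → $0.00
Throat lozenges $4.34: nonprescription drugs → 0% → $0.00
Ibuprofen (100 ct) $7.40: nonprescription drugs → 0% → $0.00
Sleeping bag $179.96: sports equipment, $175.00 or more → 4% → $7.20
Subtotal = $469.04; tax = $9.00; total due = $478.04

$478.04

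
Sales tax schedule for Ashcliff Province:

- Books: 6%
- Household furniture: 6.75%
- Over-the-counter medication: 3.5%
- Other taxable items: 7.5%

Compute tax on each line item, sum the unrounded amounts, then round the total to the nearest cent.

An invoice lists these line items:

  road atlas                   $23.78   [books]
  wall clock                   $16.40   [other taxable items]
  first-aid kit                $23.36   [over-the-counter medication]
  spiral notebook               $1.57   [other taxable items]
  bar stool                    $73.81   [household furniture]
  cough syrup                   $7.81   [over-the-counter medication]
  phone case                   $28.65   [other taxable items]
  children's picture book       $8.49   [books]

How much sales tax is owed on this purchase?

$11.51

Road atlas $23.78: books → 6% → $1.4268
Wall clock $16.40: other taxable items → 7.5% → $1.23
First-aid kit $23.36: over-the-counter medication → 3.5% → $0.8176
Spiral notebook $1.57: other taxable items → 7.5% → $0.11775
Bar stool $73.81: household furniture → 6.75% → $4.982175
Cough syrup $7.81: over-the-counter medication → 3.5% → $0.27335
Phone case $28.65: other taxable items → 7.5% → $2.14875
Children's picture book $8.49: books → 6% → $0.5094
Unrounded tax sum = $11.505825 → $11.51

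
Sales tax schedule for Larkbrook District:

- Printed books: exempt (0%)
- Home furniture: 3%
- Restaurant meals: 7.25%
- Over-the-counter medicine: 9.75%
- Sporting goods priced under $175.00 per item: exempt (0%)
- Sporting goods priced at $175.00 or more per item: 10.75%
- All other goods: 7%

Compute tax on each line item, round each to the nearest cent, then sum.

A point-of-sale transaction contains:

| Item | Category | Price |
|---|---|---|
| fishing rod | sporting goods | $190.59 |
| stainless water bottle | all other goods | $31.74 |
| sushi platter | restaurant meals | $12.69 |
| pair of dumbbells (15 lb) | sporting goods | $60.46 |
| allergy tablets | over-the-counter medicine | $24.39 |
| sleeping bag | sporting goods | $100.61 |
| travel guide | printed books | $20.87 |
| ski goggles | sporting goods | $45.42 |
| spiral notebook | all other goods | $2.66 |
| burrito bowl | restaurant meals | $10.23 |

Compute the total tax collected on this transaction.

Fishing rod $190.59: sporting goods, $175.00 or more → 10.75% → $20.49
Stainless water bottle $31.74: all other goods → 7% → $2.22
Sushi platter $12.69: restaurant meals → 7.25% → $0.92
Pair of dumbbells (15 lb) $60.46: sporting goods, under $175.00 → 0% → $0.00
Allergy tablets $24.39: over-the-counter medicine → 9.75% → $2.38
Sleeping bag $100.61: sporting goods, under $175.00 → 0% → $0.00
Travel guide $20.87: printed books → 0% → $0.00
Ski goggles $45.42: sporting goods, under $175.00 → 0% → $0.00
Spiral notebook $2.66: all other goods → 7% → $0.19
Burrito bowl $10.23: restaurant meals → 7.25% → $0.74
Total tax = $20.49 + $2.22 + $0.92 + $2.38 + $0.19 + $0.74 = $26.94

$26.94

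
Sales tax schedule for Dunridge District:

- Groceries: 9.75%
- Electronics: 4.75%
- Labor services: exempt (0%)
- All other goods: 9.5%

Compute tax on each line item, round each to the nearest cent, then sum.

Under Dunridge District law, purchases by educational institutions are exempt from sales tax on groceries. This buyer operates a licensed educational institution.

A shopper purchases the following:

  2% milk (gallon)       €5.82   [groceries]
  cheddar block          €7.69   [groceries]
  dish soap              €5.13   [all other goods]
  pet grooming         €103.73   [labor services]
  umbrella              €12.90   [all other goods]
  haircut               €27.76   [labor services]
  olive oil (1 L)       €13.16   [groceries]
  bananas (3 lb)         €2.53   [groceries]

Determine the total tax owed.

2% milk (gallon) €5.82: groceries, buyer-exempt → 0% → €0.00
Cheddar block €7.69: groceries, buyer-exempt → 0% → €0.00
Dish soap €5.13: all other goods → 9.5% → €0.49
Pet grooming €103.73: labor services → 0% → €0.00
Umbrella €12.90: all other goods → 9.5% → €1.23
Haircut €27.76: labor services → 0% → €0.00
Olive oil (1 L) €13.16: groceries, buyer-exempt → 0% → €0.00
Bananas (3 lb) €2.53: groceries, buyer-exempt → 0% → €0.00
Total tax = €0.49 + €1.23 = €1.72

€1.72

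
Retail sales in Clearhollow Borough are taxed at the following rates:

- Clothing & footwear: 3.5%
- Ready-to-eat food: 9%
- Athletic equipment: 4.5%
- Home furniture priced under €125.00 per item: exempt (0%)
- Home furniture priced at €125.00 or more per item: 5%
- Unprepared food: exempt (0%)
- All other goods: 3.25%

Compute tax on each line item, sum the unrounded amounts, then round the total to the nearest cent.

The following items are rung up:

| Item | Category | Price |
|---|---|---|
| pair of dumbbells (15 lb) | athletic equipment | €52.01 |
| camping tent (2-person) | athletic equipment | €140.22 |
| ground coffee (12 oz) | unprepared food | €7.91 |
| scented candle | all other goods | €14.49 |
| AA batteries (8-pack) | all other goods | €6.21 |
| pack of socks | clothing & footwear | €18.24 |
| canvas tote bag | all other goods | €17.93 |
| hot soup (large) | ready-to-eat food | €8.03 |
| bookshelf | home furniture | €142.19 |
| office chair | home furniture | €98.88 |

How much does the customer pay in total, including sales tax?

Pair of dumbbells (15 lb) €52.01: athletic equipment → 4.5% → €2.34045
Camping tent (2-person) €140.22: athletic equipment → 4.5% → €6.3099
Ground coffee (12 oz) €7.91: unprepared food → 0% → €0.00
Scented candle €14.49: all other goods → 3.25% → €0.470925
AA batteries (8-pack) €6.21: all other goods → 3.25% → €0.201825
Pack of socks €18.24: clothing & footwear → 3.5% → €0.6384
Canvas tote bag €17.93: all other goods → 3.25% → €0.582725
Hot soup (large) €8.03: ready-to-eat food → 9% → €0.7227
Bookshelf €142.19: home furniture, €125.00 or more → 5% → €7.1095
Office chair €98.88: home furniture, under €125.00 → 0% → €0.00
Subtotal = €506.11; unrounded tax = €18.376425 → €18.38; total due = €524.49

€524.49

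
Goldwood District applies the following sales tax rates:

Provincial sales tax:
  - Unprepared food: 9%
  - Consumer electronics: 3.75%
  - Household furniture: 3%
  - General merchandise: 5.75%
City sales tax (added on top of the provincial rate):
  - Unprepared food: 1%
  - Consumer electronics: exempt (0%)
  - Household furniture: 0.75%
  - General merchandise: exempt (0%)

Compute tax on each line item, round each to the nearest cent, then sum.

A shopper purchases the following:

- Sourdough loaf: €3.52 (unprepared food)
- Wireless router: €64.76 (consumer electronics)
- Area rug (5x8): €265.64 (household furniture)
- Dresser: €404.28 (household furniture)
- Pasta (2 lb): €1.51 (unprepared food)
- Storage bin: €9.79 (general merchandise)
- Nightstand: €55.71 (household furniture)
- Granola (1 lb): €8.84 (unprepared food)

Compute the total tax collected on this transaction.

€31.58

Sourdough loaf €3.52: unprepared food → 9% + 1% city = 10% → €0.35
Wireless router €64.76: consumer electronics → 3.75% + 0% city = 3.75% → €2.43
Area rug (5x8) €265.64: household furniture → 3% + 0.75% city = 3.75% → €9.96
Dresser €404.28: household furniture → 3% + 0.75% city = 3.75% → €15.16
Pasta (2 lb) €1.51: unprepared food → 9% + 1% city = 10% → €0.15
Storage bin €9.79: general merchandise → 5.75% + 0% city = 5.75% → €0.56
Nightstand €55.71: household furniture → 3% + 0.75% city = 3.75% → €2.09
Granola (1 lb) €8.84: unprepared food → 9% + 1% city = 10% → €0.88
Total tax = €0.35 + €2.43 + €9.96 + €15.16 + €0.15 + €0.56 + €2.09 + €0.88 = €31.58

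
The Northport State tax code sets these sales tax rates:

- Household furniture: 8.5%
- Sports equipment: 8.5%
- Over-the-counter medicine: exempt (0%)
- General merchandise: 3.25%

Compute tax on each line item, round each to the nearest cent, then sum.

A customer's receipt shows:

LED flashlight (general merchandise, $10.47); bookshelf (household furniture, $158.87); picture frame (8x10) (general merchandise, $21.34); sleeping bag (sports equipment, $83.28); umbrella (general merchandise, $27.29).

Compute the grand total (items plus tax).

$323.75

LED flashlight $10.47: general merchandise → 3.25% → $0.34
Bookshelf $158.87: household furniture → 8.5% → $13.50
Picture frame (8x10) $21.34: general merchandise → 3.25% → $0.69
Sleeping bag $83.28: sports equipment → 8.5% → $7.08
Umbrella $27.29: general merchandise → 3.25% → $0.89
Subtotal = $301.25; tax = $22.50; total due = $323.75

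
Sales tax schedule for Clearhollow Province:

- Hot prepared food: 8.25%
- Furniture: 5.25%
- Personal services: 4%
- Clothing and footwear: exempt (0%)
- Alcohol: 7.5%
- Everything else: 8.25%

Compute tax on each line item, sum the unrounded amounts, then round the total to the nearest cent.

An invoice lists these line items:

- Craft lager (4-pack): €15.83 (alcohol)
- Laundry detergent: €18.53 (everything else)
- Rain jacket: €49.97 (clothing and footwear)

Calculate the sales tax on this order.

€2.72

Craft lager (4-pack) €15.83: alcohol → 7.5% → €1.18725
Laundry detergent €18.53: everything else → 8.25% → €1.528725
Rain jacket €49.97: clothing and footwear → 0% → €0.00
Unrounded tax sum = €2.715975 → €2.72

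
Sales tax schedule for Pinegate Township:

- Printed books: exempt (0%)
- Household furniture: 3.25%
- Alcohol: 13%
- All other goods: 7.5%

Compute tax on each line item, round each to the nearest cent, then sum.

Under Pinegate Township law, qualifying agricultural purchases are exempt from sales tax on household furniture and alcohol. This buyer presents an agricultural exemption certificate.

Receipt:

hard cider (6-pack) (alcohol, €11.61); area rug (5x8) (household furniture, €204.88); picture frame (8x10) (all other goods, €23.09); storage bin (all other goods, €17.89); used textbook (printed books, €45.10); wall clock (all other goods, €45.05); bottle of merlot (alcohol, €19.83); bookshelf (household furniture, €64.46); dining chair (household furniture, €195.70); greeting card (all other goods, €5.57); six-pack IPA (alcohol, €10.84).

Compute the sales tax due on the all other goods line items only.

€6.87

Picture frame (8x10) €23.09: all other goods → 7.5% → €1.73
Storage bin €17.89: all other goods → 7.5% → €1.34
Wall clock €45.05: all other goods → 7.5% → €3.38
Greeting card €5.57: all other goods → 7.5% → €0.42
Tax on all other goods = €1.73 + €1.34 + €3.38 + €0.42 = €6.87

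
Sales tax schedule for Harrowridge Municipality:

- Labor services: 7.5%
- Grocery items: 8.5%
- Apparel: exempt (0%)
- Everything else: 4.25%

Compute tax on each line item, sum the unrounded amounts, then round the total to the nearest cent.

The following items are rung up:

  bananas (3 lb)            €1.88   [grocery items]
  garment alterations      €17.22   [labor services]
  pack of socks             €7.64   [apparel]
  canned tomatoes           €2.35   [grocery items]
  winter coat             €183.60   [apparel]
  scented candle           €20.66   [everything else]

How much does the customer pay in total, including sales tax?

€235.88

Bananas (3 lb) €1.88: grocery items → 8.5% → €0.1598
Garment alterations €17.22: labor services → 7.5% → €1.2915
Pack of socks €7.64: apparel → 0% → €0.00
Canned tomatoes €2.35: grocery items → 8.5% → €0.19975
Winter coat €183.60: apparel → 0% → €0.00
Scented candle €20.66: everything else → 4.25% → €0.87805
Subtotal = €233.35; unrounded tax = €2.5291 → €2.53; total due = €235.88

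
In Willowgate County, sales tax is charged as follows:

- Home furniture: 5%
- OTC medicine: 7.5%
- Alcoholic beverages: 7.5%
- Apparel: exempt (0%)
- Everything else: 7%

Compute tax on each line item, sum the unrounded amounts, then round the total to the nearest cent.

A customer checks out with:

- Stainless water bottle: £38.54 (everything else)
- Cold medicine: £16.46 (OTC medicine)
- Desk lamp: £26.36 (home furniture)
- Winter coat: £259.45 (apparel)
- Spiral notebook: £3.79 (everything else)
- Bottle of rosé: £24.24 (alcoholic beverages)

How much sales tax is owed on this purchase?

£7.33

Stainless water bottle £38.54: everything else → 7% → £2.6978
Cold medicine £16.46: OTC medicine → 7.5% → £1.2345
Desk lamp £26.36: home furniture → 5% → £1.318
Winter coat £259.45: apparel → 0% → £0.00
Spiral notebook £3.79: everything else → 7% → £0.2653
Bottle of rosé £24.24: alcoholic beverages → 7.5% → £1.818
Unrounded tax sum = £7.3336 → £7.33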